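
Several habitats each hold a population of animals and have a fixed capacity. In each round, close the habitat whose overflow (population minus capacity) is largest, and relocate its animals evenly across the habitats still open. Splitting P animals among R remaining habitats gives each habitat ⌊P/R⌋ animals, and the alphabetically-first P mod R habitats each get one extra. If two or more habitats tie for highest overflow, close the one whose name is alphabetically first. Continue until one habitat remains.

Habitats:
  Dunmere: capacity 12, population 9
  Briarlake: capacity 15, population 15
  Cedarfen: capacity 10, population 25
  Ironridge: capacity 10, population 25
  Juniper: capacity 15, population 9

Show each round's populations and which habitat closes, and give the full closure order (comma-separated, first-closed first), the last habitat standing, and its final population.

Closure order: Cedarfen, Ironridge, Briarlake, Dunmere
Last habitat: Juniper with 83 animals

Round 1: Briarlake=15 Cedarfen=25 Dunmere=9 Ironridge=25 Juniper=9 → close Cedarfen (overflow 15)
  25÷4 = 6 each, +1 to first 1
Round 2: Briarlake=22 Dunmere=15 Ironridge=31 Juniper=15 → close Ironridge (overflow 21)
  31÷3 = 10 each, +1 to first 1
Round 3: Briarlake=33 Dunmere=25 Juniper=25 → close Briarlake (overflow 18)
  33÷2 = 16 each, +1 to first 1
Round 4: Dunmere=42 Juniper=41 → close Dunmere (overflow 30)
  42÷1 = 42 each, +1 to first 0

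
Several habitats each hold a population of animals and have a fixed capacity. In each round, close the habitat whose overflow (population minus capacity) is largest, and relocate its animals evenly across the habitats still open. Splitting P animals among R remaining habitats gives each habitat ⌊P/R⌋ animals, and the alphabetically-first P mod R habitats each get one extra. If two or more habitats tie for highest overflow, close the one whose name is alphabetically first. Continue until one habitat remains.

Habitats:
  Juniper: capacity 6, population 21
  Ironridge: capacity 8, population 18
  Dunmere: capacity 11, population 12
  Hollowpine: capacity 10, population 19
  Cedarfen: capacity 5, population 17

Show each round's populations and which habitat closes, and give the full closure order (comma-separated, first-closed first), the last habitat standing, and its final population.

Round 1: Cedarfen=17 Dunmere=12 Hollowpine=19 Ironridge=18 Juniper=21 → close Juniper (overflow 15)
  21÷4 = 5 each, +1 to first 1
Round 2: Cedarfen=23 Dunmere=17 Hollowpine=24 Ironridge=23 → close Cedarfen (overflow 18)
  23÷3 = 7 each, +1 to first 2
Round 3: Dunmere=25 Hollowpine=32 Ironridge=30 → close Hollowpine (overflow 22)
  32÷2 = 16 each, +1 to first 0
Round 4: Dunmere=41 Ironridge=46 → close Ironridge (overflow 38)
  46÷1 = 46 each, +1 to first 0

Closure order: Juniper, Cedarfen, Hollowpine, Ironridge
Last habitat: Dunmere with 87 animals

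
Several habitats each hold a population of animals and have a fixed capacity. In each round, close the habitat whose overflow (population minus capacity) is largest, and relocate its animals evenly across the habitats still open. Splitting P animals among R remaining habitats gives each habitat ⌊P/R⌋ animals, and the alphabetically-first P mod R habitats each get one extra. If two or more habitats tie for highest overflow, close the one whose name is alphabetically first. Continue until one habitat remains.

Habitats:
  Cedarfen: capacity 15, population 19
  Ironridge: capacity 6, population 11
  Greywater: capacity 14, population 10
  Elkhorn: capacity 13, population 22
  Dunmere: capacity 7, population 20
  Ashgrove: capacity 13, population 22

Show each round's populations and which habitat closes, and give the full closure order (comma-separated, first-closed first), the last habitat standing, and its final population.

Closure order: Dunmere, Ashgrove, Elkhorn, Cedarfen, Ironridge
Last habitat: Greywater with 104 animals

Round 1: Ashgrove=22 Cedarfen=19 Dunmere=20 Elkhorn=22 Greywater=10 Ironridge=11 → close Dunmere (overflow 13)
  20÷5 = 4 each, +1 to first 0
Round 2: Ashgrove=26 Cedarfen=23 Elkhorn=26 Greywater=14 Ironridge=15 → close Ashgrove (overflow 13)
  26÷4 = 6 each, +1 to first 2
Round 3: Cedarfen=30 Elkhorn=33 Greywater=20 Ironridge=21 → close Elkhorn (overflow 20)
  33÷3 = 11 each, +1 to first 0
Round 4: Cedarfen=41 Greywater=31 Ironridge=32 → close Cedarfen (overflow 26)
  41÷2 = 20 each, +1 to first 1
Round 5: Greywater=52 Ironridge=52 → close Ironridge (overflow 46)
  52÷1 = 52 each, +1 to first 0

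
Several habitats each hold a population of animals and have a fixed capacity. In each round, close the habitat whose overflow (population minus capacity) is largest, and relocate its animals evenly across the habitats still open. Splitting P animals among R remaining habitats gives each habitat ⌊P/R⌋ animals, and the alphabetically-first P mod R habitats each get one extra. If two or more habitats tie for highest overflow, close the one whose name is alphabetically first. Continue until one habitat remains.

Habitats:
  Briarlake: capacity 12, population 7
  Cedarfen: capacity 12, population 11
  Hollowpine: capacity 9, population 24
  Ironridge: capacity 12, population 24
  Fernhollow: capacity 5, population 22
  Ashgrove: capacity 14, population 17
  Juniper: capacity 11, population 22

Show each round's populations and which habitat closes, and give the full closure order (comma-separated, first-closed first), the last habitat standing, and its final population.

Closure order: Fernhollow, Hollowpine, Ironridge, Juniper, Ashgrove, Cedarfen
Last habitat: Briarlake with 127 animals

Round 1: Ashgrove=17 Briarlake=7 Cedarfen=11 Fernhollow=22 Hollowpine=24 Ironridge=24 Juniper=22 → close Fernhollow (overflow 17)
  22÷6 = 3 each, +1 to first 4
Round 2: Ashgrove=21 Briarlake=11 Cedarfen=15 Hollowpine=28 Ironridge=27 Juniper=25 → close Hollowpine (overflow 19)
  28÷5 = 5 each, +1 to first 3
Round 3: Ashgrove=27 Briarlake=17 Cedarfen=21 Ironridge=32 Juniper=30 → close Ironridge (overflow 20)
  32÷4 = 8 each, +1 to first 0
Round 4: Ashgrove=35 Briarlake=25 Cedarfen=29 Juniper=38 → close Juniper (overflow 27)
  38÷3 = 12 each, +1 to first 2
Round 5: Ashgrove=48 Briarlake=38 Cedarfen=41 → close Ashgrove (overflow 34)
  48÷2 = 24 each, +1 to first 0
Round 6: Briarlake=62 Cedarfen=65 → close Cedarfen (overflow 53)
  65÷1 = 65 each, +1 to first 0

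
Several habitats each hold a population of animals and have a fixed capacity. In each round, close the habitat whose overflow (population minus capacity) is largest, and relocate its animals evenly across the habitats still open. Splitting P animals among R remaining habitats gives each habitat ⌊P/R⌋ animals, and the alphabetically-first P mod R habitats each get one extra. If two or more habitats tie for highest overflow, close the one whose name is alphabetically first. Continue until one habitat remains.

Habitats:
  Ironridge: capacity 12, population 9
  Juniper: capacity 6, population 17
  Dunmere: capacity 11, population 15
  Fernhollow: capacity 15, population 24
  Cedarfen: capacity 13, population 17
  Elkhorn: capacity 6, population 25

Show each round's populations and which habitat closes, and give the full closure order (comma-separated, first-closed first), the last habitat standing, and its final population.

Closure order: Elkhorn, Juniper, Fernhollow, Cedarfen, Dunmere
Last habitat: Ironridge with 107 animals

Round 1: Cedarfen=17 Dunmere=15 Elkhorn=25 Fernhollow=24 Ironridge=9 Juniper=17 → close Elkhorn (overflow 19)
  25÷5 = 5 each, +1 to first 0
Round 2: Cedarfen=22 Dunmere=20 Fernhollow=29 Ironridge=14 Juniper=22 → close Juniper (overflow 16)
  22÷4 = 5 each, +1 to first 2
Round 3: Cedarfen=28 Dunmere=26 Fernhollow=34 Ironridge=19 → close Fernhollow (overflow 19)
  34÷3 = 11 each, +1 to first 1
Round 4: Cedarfen=40 Dunmere=37 Ironridge=30 → close Cedarfen (overflow 27)
  40÷2 = 20 each, +1 to first 0
Round 5: Dunmere=57 Ironridge=50 → close Dunmere (overflow 46)
  57÷1 = 57 each, +1 to first 0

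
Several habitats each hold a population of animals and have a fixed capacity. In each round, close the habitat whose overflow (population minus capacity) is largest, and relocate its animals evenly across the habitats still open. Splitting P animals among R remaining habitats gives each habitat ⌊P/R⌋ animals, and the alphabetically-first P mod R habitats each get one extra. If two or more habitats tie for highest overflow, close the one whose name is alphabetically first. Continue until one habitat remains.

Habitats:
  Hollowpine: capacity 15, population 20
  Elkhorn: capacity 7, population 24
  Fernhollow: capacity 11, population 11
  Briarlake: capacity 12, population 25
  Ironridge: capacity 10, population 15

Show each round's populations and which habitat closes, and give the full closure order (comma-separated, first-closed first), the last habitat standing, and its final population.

Round 1: Briarlake=25 Elkhorn=24 Fernhollow=11 Hollowpine=20 Ironridge=15 → close Elkhorn (overflow 17)
  24÷4 = 6 each, +1 to first 0
Round 2: Briarlake=31 Fernhollow=17 Hollowpine=26 Ironridge=21 → close Briarlake (overflow 19)
  31÷3 = 10 each, +1 to first 1
Round 3: Fernhollow=28 Hollowpine=36 Ironridge=31 → close Hollowpine (overflow 21)
  36÷2 = 18 each, +1 to first 0
Round 4: Fernhollow=46 Ironridge=49 → close Ironridge (overflow 39)
  49÷1 = 49 each, +1 to first 0

Closure order: Elkhorn, Briarlake, Hollowpine, Ironridge
Last habitat: Fernhollow with 95 animals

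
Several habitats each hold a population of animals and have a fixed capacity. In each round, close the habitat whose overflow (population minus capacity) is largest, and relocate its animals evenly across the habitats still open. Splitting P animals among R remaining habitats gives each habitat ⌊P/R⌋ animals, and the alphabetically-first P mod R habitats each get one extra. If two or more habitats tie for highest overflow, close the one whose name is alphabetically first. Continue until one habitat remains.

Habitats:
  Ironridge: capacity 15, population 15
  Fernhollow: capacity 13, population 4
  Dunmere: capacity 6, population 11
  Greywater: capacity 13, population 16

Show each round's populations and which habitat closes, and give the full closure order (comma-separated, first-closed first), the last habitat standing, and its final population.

Closure order: Dunmere, Greywater, Ironridge
Last habitat: Fernhollow with 46 animals

Round 1: Dunmere=11 Fernhollow=4 Greywater=16 Ironridge=15 → close Dunmere (overflow 5)
  11÷3 = 3 each, +1 to first 2
Round 2: Fernhollow=8 Greywater=20 Ironridge=18 → close Greywater (overflow 7)
  20÷2 = 10 each, +1 to first 0
Round 3: Fernhollow=18 Ironridge=28 → close Ironridge (overflow 13)
  28÷1 = 28 each, +1 to first 0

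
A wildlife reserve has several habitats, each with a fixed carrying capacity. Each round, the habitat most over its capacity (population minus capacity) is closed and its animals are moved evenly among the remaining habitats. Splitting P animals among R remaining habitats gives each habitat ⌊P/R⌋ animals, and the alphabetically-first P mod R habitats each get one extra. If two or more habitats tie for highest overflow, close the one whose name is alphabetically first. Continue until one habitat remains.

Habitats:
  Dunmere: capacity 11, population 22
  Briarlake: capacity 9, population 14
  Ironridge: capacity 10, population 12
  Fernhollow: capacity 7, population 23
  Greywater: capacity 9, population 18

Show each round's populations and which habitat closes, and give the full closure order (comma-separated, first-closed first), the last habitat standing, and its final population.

Round 1: Briarlake=14 Dunmere=22 Fernhollow=23 Greywater=18 Ironridge=12 → close Fernhollow (overflow 16)
  23÷4 = 5 each, +1 to first 3
Round 2: Briarlake=20 Dunmere=28 Greywater=24 Ironridge=17 → close Dunmere (overflow 17)
  28÷3 = 9 each, +1 to first 1
Round 3: Briarlake=30 Greywater=33 Ironridge=26 → close Greywater (overflow 24)
  33÷2 = 16 each, +1 to first 1
Round 4: Briarlake=47 Ironridge=42 → close Briarlake (overflow 38)
  47÷1 = 47 each, +1 to first 0

Closure order: Fernhollow, Dunmere, Greywater, Briarlake
Last habitat: Ironridge with 89 animals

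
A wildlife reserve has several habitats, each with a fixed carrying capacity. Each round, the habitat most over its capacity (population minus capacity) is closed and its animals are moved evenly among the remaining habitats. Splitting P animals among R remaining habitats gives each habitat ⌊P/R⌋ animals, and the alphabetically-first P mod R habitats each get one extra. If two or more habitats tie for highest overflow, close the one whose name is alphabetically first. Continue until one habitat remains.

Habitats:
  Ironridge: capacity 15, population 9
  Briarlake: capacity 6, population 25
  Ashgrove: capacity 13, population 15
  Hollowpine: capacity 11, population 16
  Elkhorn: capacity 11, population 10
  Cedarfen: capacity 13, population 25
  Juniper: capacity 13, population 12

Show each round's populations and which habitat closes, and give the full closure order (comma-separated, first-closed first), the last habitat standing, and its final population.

Closure order: Briarlake, Cedarfen, Hollowpine, Ashgrove, Elkhorn, Juniper
Last habitat: Ironridge with 112 animals

Round 1: Ashgrove=15 Briarlake=25 Cedarfen=25 Elkhorn=10 Hollowpine=16 Ironridge=9 Juniper=12 → close Briarlake (overflow 19)
  25÷6 = 4 each, +1 to first 1
Round 2: Ashgrove=20 Cedarfen=29 Elkhorn=14 Hollowpine=20 Ironridge=13 Juniper=16 → close Cedarfen (overflow 16)
  29÷5 = 5 each, +1 to first 4
Round 3: Ashgrove=26 Elkhorn=20 Hollowpine=26 Ironridge=19 Juniper=21 → close Hollowpine (overflow 15)
  26÷4 = 6 each, +1 to first 2
Round 4: Ashgrove=33 Elkhorn=27 Ironridge=25 Juniper=27 → close Ashgrove (overflow 20)
  33÷3 = 11 each, +1 to first 0
Round 5: Elkhorn=38 Ironridge=36 Juniper=38 → close Elkhorn (overflow 27)
  38÷2 = 19 each, +1 to first 0
Round 6: Ironridge=55 Juniper=57 → close Juniper (overflow 44)
  57÷1 = 57 each, +1 to first 0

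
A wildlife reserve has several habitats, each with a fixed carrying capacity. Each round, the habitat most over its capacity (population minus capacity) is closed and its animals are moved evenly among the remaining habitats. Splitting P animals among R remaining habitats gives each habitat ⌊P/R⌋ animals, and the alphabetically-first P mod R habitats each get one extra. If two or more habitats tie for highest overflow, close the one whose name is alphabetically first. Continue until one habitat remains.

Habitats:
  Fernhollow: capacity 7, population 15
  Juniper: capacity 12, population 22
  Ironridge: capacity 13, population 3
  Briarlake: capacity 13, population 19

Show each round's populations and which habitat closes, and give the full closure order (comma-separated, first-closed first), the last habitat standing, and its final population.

Closure order: Juniper, Fernhollow, Briarlake
Last habitat: Ironridge with 59 animals

Round 1: Briarlake=19 Fernhollow=15 Ironridge=3 Juniper=22 → close Juniper (overflow 10)
  22÷3 = 7 each, +1 to first 1
Round 2: Briarlake=27 Fernhollow=22 Ironridge=10 → close Fernhollow (overflow 15)
  22÷2 = 11 each, +1 to first 0
Round 3: Briarlake=38 Ironridge=21 → close Briarlake (overflow 25)
  38÷1 = 38 each, +1 to first 0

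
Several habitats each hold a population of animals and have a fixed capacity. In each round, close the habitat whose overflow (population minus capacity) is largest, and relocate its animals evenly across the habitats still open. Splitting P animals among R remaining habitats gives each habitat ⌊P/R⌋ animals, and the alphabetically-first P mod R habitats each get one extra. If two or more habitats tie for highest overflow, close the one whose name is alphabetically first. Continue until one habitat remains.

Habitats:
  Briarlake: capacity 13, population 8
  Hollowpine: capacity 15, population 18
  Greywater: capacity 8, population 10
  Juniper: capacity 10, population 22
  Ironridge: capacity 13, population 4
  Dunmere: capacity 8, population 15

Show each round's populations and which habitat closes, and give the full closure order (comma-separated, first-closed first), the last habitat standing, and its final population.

Closure order: Juniper, Dunmere, Hollowpine, Greywater, Briarlake
Last habitat: Ironridge with 77 animals

Round 1: Briarlake=8 Dunmere=15 Greywater=10 Hollowpine=18 Ironridge=4 Juniper=22 → close Juniper (overflow 12)
  22÷5 = 4 each, +1 to first 2
Round 2: Briarlake=13 Dunmere=20 Greywater=14 Hollowpine=22 Ironridge=8 → close Dunmere (overflow 12)
  20÷4 = 5 each, +1 to first 0
Round 3: Briarlake=18 Greywater=19 Hollowpine=27 Ironridge=13 → close Hollowpine (overflow 12)
  27÷3 = 9 each, +1 to first 0
Round 4: Briarlake=27 Greywater=28 Ironridge=22 → close Greywater (overflow 20)
  28÷2 = 14 each, +1 to first 0
Round 5: Briarlake=41 Ironridge=36 → close Briarlake (overflow 28)
  41÷1 = 41 each, +1 to first 0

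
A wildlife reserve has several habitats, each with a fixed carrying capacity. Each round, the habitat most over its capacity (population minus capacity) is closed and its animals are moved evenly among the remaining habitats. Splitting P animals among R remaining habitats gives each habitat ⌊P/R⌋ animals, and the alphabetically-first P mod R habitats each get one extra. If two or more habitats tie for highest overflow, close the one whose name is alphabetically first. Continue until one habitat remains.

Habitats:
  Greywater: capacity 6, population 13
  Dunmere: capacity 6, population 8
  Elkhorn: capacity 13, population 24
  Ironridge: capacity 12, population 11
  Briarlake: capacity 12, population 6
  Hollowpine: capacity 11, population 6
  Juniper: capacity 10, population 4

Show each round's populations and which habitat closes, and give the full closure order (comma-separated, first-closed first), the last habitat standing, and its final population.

Closure order: Elkhorn, Greywater, Dunmere, Ironridge, Briarlake, Hollowpine
Last habitat: Juniper with 72 animals

Round 1: Briarlake=6 Dunmere=8 Elkhorn=24 Greywater=13 Hollowpine=6 Ironridge=11 Juniper=4 → close Elkhorn (overflow 11)
  24÷6 = 4 each, +1 to first 0
Round 2: Briarlake=10 Dunmere=12 Greywater=17 Hollowpine=10 Ironridge=15 Juniper=8 → close Greywater (overflow 11)
  17÷5 = 3 each, +1 to first 2
Round 3: Briarlake=14 Dunmere=16 Hollowpine=13 Ironridge=18 Juniper=11 → close Dunmere (overflow 10)
  16÷4 = 4 each, +1 to first 0
Round 4: Briarlake=18 Hollowpine=17 Ironridge=22 Juniper=15 → close Ironridge (overflow 10)
  22÷3 = 7 each, +1 to first 1
Round 5: Briarlake=26 Hollowpine=24 Juniper=22 → close Briarlake (overflow 14)
  26÷2 = 13 each, +1 to first 0
Round 6: Hollowpine=37 Juniper=35 → close Hollowpine (overflow 26)
  37÷1 = 37 each, +1 to first 0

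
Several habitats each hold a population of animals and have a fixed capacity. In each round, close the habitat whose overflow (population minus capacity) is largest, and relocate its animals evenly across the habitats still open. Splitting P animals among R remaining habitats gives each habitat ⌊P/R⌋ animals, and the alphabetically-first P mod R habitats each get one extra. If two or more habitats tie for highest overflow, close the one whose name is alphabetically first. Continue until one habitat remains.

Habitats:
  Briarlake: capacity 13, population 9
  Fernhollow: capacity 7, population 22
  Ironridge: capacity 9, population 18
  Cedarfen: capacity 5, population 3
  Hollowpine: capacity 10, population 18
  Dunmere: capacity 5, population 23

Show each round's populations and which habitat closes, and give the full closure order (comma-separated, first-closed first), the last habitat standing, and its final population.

Round 1: Briarlake=9 Cedarfen=3 Dunmere=23 Fernhollow=22 Hollowpine=18 Ironridge=18 → close Dunmere (overflow 18)
  23÷5 = 4 each, +1 to first 3
Round 2: Briarlake=14 Cedarfen=8 Fernhollow=27 Hollowpine=22 Ironridge=22 → close Fernhollow (overflow 20)
  27÷4 = 6 each, +1 to first 3
Round 3: Briarlake=21 Cedarfen=15 Hollowpine=29 Ironridge=28 → close Hollowpine (overflow 19)
  29÷3 = 9 each, +1 to first 2
Round 4: Briarlake=31 Cedarfen=25 Ironridge=37 → close Ironridge (overflow 28)
  37÷2 = 18 each, +1 to first 1
Round 5: Briarlake=50 Cedarfen=43 → close Cedarfen (overflow 38)
  43÷1 = 43 each, +1 to first 0

Closure order: Dunmere, Fernhollow, Hollowpine, Ironridge, Cedarfen
Last habitat: Briarlake with 93 animals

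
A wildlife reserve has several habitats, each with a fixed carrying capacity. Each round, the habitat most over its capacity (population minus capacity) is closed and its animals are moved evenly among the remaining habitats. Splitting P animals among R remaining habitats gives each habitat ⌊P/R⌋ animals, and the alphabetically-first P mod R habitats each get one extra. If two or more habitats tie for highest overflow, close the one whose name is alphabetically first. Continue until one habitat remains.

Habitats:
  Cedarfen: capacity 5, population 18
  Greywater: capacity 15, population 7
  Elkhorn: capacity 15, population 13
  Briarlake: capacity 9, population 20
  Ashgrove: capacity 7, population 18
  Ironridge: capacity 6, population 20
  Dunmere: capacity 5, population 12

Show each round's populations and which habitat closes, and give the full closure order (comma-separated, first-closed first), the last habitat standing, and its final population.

Round 1: Ashgrove=18 Briarlake=20 Cedarfen=18 Dunmere=12 Elkhorn=13 Greywater=7 Ironridge=20 → close Ironridge (overflow 14)
  20÷6 = 3 each, +1 to first 2
Round 2: Ashgrove=22 Briarlake=24 Cedarfen=21 Dunmere=15 Elkhorn=16 Greywater=10 → close Cedarfen (overflow 16)
  21÷5 = 4 each, +1 to first 1
Round 3: Ashgrove=27 Briarlake=28 Dunmere=19 Elkhorn=20 Greywater=14 → close Ashgrove (overflow 20)
  27÷4 = 6 each, +1 to first 3
Round 4: Briarlake=35 Dunmere=26 Elkhorn=27 Greywater=20 → close Briarlake (overflow 26)
  35÷3 = 11 each, +1 to first 2
Round 5: Dunmere=38 Elkhorn=39 Greywater=31 → close Dunmere (overflow 33)
  38÷2 = 19 each, +1 to first 0
Round 6: Elkhorn=58 Greywater=50 → close Elkhorn (overflow 43)
  58÷1 = 58 each, +1 to first 0

Closure order: Ironridge, Cedarfen, Ashgrove, Briarlake, Dunmere, Elkhorn
Last habitat: Greywater with 108 animals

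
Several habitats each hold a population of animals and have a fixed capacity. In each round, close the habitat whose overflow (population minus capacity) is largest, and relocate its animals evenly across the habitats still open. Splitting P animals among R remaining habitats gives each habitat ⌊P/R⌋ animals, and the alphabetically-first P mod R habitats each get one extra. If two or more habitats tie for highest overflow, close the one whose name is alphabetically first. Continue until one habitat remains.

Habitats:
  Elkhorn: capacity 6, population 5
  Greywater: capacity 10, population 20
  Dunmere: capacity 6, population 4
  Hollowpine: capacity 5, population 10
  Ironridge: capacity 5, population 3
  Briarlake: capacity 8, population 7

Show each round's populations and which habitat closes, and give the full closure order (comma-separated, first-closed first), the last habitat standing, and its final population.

Round 1: Briarlake=7 Dunmere=4 Elkhorn=5 Greywater=20 Hollowpine=10 Ironridge=3 → close Greywater (overflow 10)
  20÷5 = 4 each, +1 to first 0
Round 2: Briarlake=11 Dunmere=8 Elkhorn=9 Hollowpine=14 Ironridge=7 → close Hollowpine (overflow 9)
  14÷4 = 3 each, +1 to first 2
Round 3: Briarlake=15 Dunmere=12 Elkhorn=12 Ironridge=10 → close Briarlake (overflow 7)
  15÷3 = 5 each, +1 to first 0
Round 4: Dunmere=17 Elkhorn=17 Ironridge=15 → close Dunmere (overflow 11)
  17÷2 = 8 each, +1 to first 1
Round 5: Elkhorn=26 Ironridge=23 → close Elkhorn (overflow 20)
  26÷1 = 26 each, +1 to first 0

Closure order: Greywater, Hollowpine, Briarlake, Dunmere, Elkhorn
Last habitat: Ironridge with 49 animals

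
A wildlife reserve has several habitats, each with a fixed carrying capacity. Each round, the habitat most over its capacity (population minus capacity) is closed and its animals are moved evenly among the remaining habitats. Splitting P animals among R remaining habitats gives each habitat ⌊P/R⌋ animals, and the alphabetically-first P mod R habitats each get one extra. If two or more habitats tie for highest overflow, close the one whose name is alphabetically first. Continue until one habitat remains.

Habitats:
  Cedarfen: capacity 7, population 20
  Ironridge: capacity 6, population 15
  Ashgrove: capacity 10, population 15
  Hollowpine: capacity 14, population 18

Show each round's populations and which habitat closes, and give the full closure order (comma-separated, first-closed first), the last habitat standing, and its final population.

Round 1: Ashgrove=15 Cedarfen=20 Hollowpine=18 Ironridge=15 → close Cedarfen (overflow 13)
  20÷3 = 6 each, +1 to first 2
Round 2: Ashgrove=22 Hollowpine=25 Ironridge=21 → close Ironridge (overflow 15)
  21÷2 = 10 each, +1 to first 1
Round 3: Ashgrove=33 Hollowpine=35 → close Ashgrove (overflow 23)
  33÷1 = 33 each, +1 to first 0

Closure order: Cedarfen, Ironridge, Ashgrove
Last habitat: Hollowpine with 68 animals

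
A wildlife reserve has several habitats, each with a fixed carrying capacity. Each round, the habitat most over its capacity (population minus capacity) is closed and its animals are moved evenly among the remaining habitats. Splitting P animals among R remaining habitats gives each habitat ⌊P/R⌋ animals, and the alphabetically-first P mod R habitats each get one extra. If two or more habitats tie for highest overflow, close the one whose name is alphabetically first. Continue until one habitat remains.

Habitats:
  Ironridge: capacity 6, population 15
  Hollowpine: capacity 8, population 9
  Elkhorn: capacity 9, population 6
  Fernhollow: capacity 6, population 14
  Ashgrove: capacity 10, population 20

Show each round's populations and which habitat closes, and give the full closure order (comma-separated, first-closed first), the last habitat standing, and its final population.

Round 1: Ashgrove=20 Elkhorn=6 Fernhollow=14 Hollowpine=9 Ironridge=15 → close Ashgrove (overflow 10)
  20÷4 = 5 each, +1 to first 0
Round 2: Elkhorn=11 Fernhollow=19 Hollowpine=14 Ironridge=20 → close Ironridge (overflow 14)
  20÷3 = 6 each, +1 to first 2
Round 3: Elkhorn=18 Fernhollow=26 Hollowpine=20 → close Fernhollow (overflow 20)
  26÷2 = 13 each, +1 to first 0
Round 4: Elkhorn=31 Hollowpine=33 → close Hollowpine (overflow 25)
  33÷1 = 33 each, +1 to first 0

Closure order: Ashgrove, Ironridge, Fernhollow, Hollowpine
Last habitat: Elkhorn with 64 animals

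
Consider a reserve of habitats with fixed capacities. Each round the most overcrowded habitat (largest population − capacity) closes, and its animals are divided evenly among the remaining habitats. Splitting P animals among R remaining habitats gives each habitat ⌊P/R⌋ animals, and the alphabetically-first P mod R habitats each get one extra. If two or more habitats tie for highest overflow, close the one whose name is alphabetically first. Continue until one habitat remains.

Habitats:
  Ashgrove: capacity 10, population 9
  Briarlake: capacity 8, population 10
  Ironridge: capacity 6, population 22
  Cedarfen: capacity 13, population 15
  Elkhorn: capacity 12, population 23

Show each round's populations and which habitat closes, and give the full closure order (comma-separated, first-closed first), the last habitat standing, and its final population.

Round 1: Ashgrove=9 Briarlake=10 Cedarfen=15 Elkhorn=23 Ironridge=22 → close Ironridge (overflow 16)
  22÷4 = 5 each, +1 to first 2
Round 2: Ashgrove=15 Briarlake=16 Cedarfen=20 Elkhorn=28 → close Elkhorn (overflow 16)
  28÷3 = 9 each, +1 to first 1
Round 3: Ashgrove=25 Briarlake=25 Cedarfen=29 → close Briarlake (overflow 17)
  25÷2 = 12 each, +1 to first 1
Round 4: Ashgrove=38 Cedarfen=41 → close Ashgrove (overflow 28)
  38÷1 = 38 each, +1 to first 0

Closure order: Ironridge, Elkhorn, Briarlake, Ashgrove
Last habitat: Cedarfen with 79 animals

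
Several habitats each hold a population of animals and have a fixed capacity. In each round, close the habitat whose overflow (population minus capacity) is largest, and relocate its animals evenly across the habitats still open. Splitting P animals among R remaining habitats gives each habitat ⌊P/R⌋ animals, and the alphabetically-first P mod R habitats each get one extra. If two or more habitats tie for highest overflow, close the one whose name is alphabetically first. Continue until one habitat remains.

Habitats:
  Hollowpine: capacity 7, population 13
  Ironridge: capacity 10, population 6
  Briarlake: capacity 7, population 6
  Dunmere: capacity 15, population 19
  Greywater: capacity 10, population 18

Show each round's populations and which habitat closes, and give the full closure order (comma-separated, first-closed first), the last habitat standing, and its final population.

Closure order: Greywater, Hollowpine, Dunmere, Briarlake
Last habitat: Ironridge with 62 animals

Round 1: Briarlake=6 Dunmere=19 Greywater=18 Hollowpine=13 Ironridge=6 → close Greywater (overflow 8)
  18÷4 = 4 each, +1 to first 2
Round 2: Briarlake=11 Dunmere=24 Hollowpine=17 Ironridge=10 → close Hollowpine (overflow 10)
  17÷3 = 5 each, +1 to first 2
Round 3: Briarlake=17 Dunmere=30 Ironridge=15 → close Dunmere (overflow 15)
  30÷2 = 15 each, +1 to first 0
Round 4: Briarlake=32 Ironridge=30 → close Briarlake (overflow 25)
  32÷1 = 32 each, +1 to first 0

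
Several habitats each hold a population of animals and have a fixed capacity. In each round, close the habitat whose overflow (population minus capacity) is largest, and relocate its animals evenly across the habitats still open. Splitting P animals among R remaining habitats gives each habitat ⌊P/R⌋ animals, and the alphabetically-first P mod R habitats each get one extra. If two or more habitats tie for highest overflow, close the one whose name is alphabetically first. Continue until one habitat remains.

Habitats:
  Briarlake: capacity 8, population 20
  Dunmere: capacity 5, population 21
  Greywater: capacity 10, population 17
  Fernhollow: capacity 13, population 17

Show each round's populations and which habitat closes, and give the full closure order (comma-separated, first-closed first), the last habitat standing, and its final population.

Round 1: Briarlake=20 Dunmere=21 Fernhollow=17 Greywater=17 → close Dunmere (overflow 16)
  21÷3 = 7 each, +1 to first 0
Round 2: Briarlake=27 Fernhollow=24 Greywater=24 → close Briarlake (overflow 19)
  27÷2 = 13 each, +1 to first 1
Round 3: Fernhollow=38 Greywater=37 → close Greywater (overflow 27)
  37÷1 = 37 each, +1 to first 0

Closure order: Dunmere, Briarlake, Greywater
Last habitat: Fernhollow with 75 animals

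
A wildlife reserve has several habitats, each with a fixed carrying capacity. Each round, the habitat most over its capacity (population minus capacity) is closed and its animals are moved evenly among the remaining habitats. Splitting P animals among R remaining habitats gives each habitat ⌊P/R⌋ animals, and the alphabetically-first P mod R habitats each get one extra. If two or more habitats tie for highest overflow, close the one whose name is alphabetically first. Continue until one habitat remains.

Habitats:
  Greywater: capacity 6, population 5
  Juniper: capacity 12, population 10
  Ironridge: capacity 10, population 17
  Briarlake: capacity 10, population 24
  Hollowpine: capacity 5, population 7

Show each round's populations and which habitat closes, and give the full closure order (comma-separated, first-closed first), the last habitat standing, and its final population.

Round 1: Briarlake=24 Greywater=5 Hollowpine=7 Ironridge=17 Juniper=10 → close Briarlake (overflow 14)
  24÷4 = 6 each, +1 to first 0
Round 2: Greywater=11 Hollowpine=13 Ironridge=23 Juniper=16 → close Ironridge (overflow 13)
  23÷3 = 7 each, +1 to first 2
Round 3: Greywater=19 Hollowpine=21 Juniper=23 → close Hollowpine (overflow 16)
  21÷2 = 10 each, +1 to first 1
Round 4: Greywater=30 Juniper=33 → close Greywater (overflow 24)
  30÷1 = 30 each, +1 to first 0

Closure order: Briarlake, Ironridge, Hollowpine, Greywater
Last habitat: Juniper with 63 animals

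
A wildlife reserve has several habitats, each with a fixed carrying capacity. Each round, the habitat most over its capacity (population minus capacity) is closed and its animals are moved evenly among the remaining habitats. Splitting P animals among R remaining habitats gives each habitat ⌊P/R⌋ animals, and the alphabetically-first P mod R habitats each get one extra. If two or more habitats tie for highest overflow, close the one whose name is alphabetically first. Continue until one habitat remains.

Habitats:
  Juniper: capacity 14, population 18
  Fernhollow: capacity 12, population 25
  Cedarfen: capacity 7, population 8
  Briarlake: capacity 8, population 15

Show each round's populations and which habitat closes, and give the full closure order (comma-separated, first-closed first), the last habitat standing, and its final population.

Round 1: Briarlake=15 Cedarfen=8 Fernhollow=25 Juniper=18 → close Fernhollow (overflow 13)
  25÷3 = 8 each, +1 to first 1
Round 2: Briarlake=24 Cedarfen=16 Juniper=26 → close Briarlake (overflow 16)
  24÷2 = 12 each, +1 to first 0
Round 3: Cedarfen=28 Juniper=38 → close Juniper (overflow 24)
  38÷1 = 38 each, +1 to first 0

Closure order: Fernhollow, Briarlake, Juniper
Last habitat: Cedarfen with 66 animals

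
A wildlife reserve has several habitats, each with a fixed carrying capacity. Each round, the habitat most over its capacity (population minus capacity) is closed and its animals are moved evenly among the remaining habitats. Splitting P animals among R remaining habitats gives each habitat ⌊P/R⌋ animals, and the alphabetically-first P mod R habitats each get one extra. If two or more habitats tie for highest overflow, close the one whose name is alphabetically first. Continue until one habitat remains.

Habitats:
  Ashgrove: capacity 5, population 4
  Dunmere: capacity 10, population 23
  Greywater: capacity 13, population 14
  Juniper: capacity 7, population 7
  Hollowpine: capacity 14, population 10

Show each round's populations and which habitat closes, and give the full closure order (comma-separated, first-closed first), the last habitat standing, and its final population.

Round 1: Ashgrove=4 Dunmere=23 Greywater=14 Hollowpine=10 Juniper=7 → close Dunmere (overflow 13)
  23÷4 = 5 each, +1 to first 3
Round 2: Ashgrove=10 Greywater=20 Hollowpine=16 Juniper=12 → close Greywater (overflow 7)
  20÷3 = 6 each, +1 to first 2
Round 3: Ashgrove=17 Hollowpine=23 Juniper=18 → close Ashgrove (overflow 12)
  17÷2 = 8 each, +1 to first 1
Round 4: Hollowpine=32 Juniper=26 → close Juniper (overflow 19)
  26÷1 = 26 each, +1 to first 0

Closure order: Dunmere, Greywater, Ashgrove, Juniper
Last habitat: Hollowpine with 58 animals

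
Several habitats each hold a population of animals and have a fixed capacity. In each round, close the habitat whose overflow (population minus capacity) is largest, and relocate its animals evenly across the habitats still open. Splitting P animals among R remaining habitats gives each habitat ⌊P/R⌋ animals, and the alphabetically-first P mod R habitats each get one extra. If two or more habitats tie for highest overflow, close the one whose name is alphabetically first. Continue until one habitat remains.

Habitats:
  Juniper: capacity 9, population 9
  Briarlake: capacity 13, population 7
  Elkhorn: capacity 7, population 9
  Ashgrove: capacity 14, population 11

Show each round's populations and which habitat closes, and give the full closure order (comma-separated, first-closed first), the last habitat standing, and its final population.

Closure order: Elkhorn, Juniper, Ashgrove
Last habitat: Briarlake with 36 animals

Round 1: Ashgrove=11 Briarlake=7 Elkhorn=9 Juniper=9 → close Elkhorn (overflow 2)
  9÷3 = 3 each, +1 to first 0
Round 2: Ashgrove=14 Briarlake=10 Juniper=12 → close Juniper (overflow 3)
  12÷2 = 6 each, +1 to first 0
Round 3: Ashgrove=20 Briarlake=16 → close Ashgrove (overflow 6)
  20÷1 = 20 each, +1 to first 0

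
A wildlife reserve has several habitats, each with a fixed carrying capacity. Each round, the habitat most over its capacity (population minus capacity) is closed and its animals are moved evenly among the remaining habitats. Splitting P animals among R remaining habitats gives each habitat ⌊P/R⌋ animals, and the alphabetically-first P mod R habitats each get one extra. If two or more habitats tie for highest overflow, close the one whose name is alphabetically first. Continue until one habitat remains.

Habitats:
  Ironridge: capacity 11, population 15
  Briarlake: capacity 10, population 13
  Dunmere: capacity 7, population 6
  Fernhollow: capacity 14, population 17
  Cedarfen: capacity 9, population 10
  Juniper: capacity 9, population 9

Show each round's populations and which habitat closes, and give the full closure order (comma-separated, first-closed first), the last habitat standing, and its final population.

Round 1: Briarlake=13 Cedarfen=10 Dunmere=6 Fernhollow=17 Ironridge=15 Juniper=9 → close Ironridge (overflow 4)
  15÷5 = 3 each, +1 to first 0
Round 2: Briarlake=16 Cedarfen=13 Dunmere=9 Fernhollow=20 Juniper=12 → close Briarlake (overflow 6)
  16÷4 = 4 each, +1 to first 0
Round 3: Cedarfen=17 Dunmere=13 Fernhollow=24 Juniper=16 → close Fernhollow (overflow 10)
  24÷3 = 8 each, +1 to first 0
Round 4: Cedarfen=25 Dunmere=21 Juniper=24 → close Cedarfen (overflow 16)
  25÷2 = 12 each, +1 to first 1
Round 5: Dunmere=34 Juniper=36 → close Dunmere (overflow 27)
  34÷1 = 34 each, +1 to first 0

Closure order: Ironridge, Briarlake, Fernhollow, Cedarfen, Dunmere
Last habitat: Juniper with 70 animals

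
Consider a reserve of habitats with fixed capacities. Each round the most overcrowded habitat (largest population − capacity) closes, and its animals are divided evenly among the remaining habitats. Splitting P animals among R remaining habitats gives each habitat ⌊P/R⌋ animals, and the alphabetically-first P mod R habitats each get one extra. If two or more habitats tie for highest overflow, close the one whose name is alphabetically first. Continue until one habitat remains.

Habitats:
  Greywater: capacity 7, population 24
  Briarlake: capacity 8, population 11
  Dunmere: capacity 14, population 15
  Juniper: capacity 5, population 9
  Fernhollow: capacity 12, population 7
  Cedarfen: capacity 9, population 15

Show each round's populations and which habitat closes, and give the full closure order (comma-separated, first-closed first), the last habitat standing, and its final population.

Closure order: Greywater, Cedarfen, Briarlake, Juniper, Dunmere
Last habitat: Fernhollow with 81 animals

Round 1: Briarlake=11 Cedarfen=15 Dunmere=15 Fernhollow=7 Greywater=24 Juniper=9 → close Greywater (overflow 17)
  24÷5 = 4 each, +1 to first 4
Round 2: Briarlake=16 Cedarfen=20 Dunmere=20 Fernhollow=12 Juniper=13 → close Cedarfen (overflow 11)
  20÷4 = 5 each, +1 to first 0
Round 3: Briarlake=21 Dunmere=25 Fernhollow=17 Juniper=18 → close Briarlake (overflow 13)
  21÷3 = 7 each, +1 to first 0
Round 4: Dunmere=32 Fernhollow=24 Juniper=25 → close Juniper (overflow 20)
  25÷2 = 12 each, +1 to first 1
Round 5: Dunmere=45 Fernhollow=36 → close Dunmere (overflow 31)
  45÷1 = 45 each, +1 to first 0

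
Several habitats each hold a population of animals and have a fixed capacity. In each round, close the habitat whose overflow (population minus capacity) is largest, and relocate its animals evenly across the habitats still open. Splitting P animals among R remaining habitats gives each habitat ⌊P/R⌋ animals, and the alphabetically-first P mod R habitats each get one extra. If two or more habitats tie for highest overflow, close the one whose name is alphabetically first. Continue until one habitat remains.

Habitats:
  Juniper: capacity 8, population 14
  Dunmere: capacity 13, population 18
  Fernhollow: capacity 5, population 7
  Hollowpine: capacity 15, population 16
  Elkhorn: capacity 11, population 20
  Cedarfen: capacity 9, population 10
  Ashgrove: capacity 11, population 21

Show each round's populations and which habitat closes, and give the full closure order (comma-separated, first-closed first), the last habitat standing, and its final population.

Round 1: Ashgrove=21 Cedarfen=10 Dunmere=18 Elkhorn=20 Fernhollow=7 Hollowpine=16 Juniper=14 → close Ashgrove (overflow 10)
  21÷6 = 3 each, +1 to first 3
Round 2: Cedarfen=14 Dunmere=22 Elkhorn=24 Fernhollow=10 Hollowpine=19 Juniper=17 → close Elkhorn (overflow 13)
  24÷5 = 4 each, +1 to first 4
Round 3: Cedarfen=19 Dunmere=27 Fernhollow=15 Hollowpine=24 Juniper=21 → close Dunmere (overflow 14)
  27÷4 = 6 each, +1 to first 3
Round 4: Cedarfen=26 Fernhollow=22 Hollowpine=31 Juniper=27 → close Juniper (overflow 19)
  27÷3 = 9 each, +1 to first 0
Round 5: Cedarfen=35 Fernhollow=31 Hollowpine=40 → close Cedarfen (overflow 26)
  35÷2 = 17 each, +1 to first 1
Round 6: Fernhollow=49 Hollowpine=57 → close Fernhollow (overflow 44)
  49÷1 = 49 each, +1 to first 0

Closure order: Ashgrove, Elkhorn, Dunmere, Juniper, Cedarfen, Fernhollow
Last habitat: Hollowpine with 106 animals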